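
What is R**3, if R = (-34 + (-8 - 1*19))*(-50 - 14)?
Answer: 59501707264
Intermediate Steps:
R = 3904 (R = (-34 + (-8 - 19))*(-64) = (-34 - 27)*(-64) = -61*(-64) = 3904)
R**3 = 3904**3 = 59501707264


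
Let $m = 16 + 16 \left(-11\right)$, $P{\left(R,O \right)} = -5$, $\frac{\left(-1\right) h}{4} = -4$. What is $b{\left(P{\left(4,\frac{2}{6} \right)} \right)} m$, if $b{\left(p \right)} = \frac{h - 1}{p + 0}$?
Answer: $480$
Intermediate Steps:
$h = 16$ ($h = \left(-4\right) \left(-4\right) = 16$)
$b{\left(p \right)} = \frac{15}{p}$ ($b{\left(p \right)} = \frac{16 - 1}{p + 0} = \frac{15}{p}$)
$m = -160$ ($m = 16 - 176 = -160$)
$b{\left(P{\left(4,\frac{2}{6} \right)} \right)} m = \frac{15}{-5} \left(-160\right) = 15 \left(- \frac{1}{5}\right) \left(-160\right) = \left(-3\right) \left(-160\right) = 480$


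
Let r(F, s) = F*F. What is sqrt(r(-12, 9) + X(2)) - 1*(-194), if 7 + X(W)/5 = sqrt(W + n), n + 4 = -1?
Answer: 194 + sqrt(109 + 5*I*sqrt(3)) ≈ 204.45 + 0.41442*I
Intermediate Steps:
r(F, s) = F**2
n = -5 (n = -4 - 1 = -5)
X(W) = -35 + 5*sqrt(-5 + W) (X(W) = -35 + 5*sqrt(W - 5) = -35 + 5*sqrt(-5 + W))
sqrt(r(-12, 9) + X(2)) - 1*(-194) = sqrt((-12)**2 + (-35 + 5*sqrt(-5 + 2))) - 1*(-194) = sqrt(144 + (-35 + 5*sqrt(-3))) + 194 = sqrt(144 + (-35 + 5*(I*sqrt(3)))) + 194 = sqrt(144 + (-35 + 5*I*sqrt(3))) + 194 = sqrt(109 + 5*I*sqrt(3)) + 194 = 194 + sqrt(109 + 5*I*sqrt(3))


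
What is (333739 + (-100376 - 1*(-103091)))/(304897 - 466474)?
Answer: -336454/161577 ≈ -2.0823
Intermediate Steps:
(333739 + (-100376 - 1*(-103091)))/(304897 - 466474) = (333739 + (-100376 + 103091))/(-161577) = (333739 + 2715)*(-1/161577) = 336454*(-1/161577) = -336454/161577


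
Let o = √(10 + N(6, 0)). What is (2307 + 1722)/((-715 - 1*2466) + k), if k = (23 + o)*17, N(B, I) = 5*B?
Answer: -1124091/777254 - 68493*√10/3886270 ≈ -1.5020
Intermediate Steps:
o = 2*√10 (o = √(10 + 5*6) = √(10 + 30) = √40 = 2*√10 ≈ 6.3246)
k = 391 + 34*√10 (k = (23 + 2*√10)*17 = 391 + 34*√10 ≈ 498.52)
(2307 + 1722)/((-715 - 1*2466) + k) = (2307 + 1722)/((-715 - 1*2466) + (391 + 34*√10)) = 4029/((-715 - 2466) + (391 + 34*√10)) = 4029/(-3181 + (391 + 34*√10)) = 4029/(-2790 + 34*√10)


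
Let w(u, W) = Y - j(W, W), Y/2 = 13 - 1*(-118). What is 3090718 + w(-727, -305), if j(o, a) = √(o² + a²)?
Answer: 3090980 - 305*√2 ≈ 3.0905e+6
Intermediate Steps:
Y = 262 (Y = 2*(13 - 1*(-118)) = 2*(13 + 118) = 2*131 = 262)
j(o, a) = √(a² + o²)
w(u, W) = 262 - √2*√(W²) (w(u, W) = 262 - √(W² + W²) = 262 - √(2*W²) = 262 - √2*√(W²))
3090718 + w(-727, -305) = 3090718 + (262 - √2*√((-305)²)) = 3090718 + (262 - √2*√93025) = 3090718 + (262 - 1*√2*305) = 3090718 + (262 - 305*√2) = 3090980 - 305*√2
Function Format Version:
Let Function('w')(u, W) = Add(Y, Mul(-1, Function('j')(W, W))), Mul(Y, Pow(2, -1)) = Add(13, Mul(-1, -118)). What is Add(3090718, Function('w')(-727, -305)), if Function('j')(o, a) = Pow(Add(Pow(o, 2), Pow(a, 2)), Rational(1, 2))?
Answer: Add(3090980, Mul(-305, Pow(2, Rational(1, 2)))) ≈ 3.0905e+6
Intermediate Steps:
Y = 262 (Y = Mul(2, Add(13, Mul(-1, -118))) = Mul(2, Add(13, 118)) = Mul(2, 131) = 262)
Function('j')(o, a) = Pow(Add(Pow(a, 2), Pow(o, 2)), Rational(1, 2))
Function('w')(u, W) = Add(262, Mul(-1, Pow(2, Rational(1, 2)), Pow(Pow(W, 2), Rational(1, 2)))) (Function('w')(u, W) = Add(262, Mul(-1, Pow(Add(Pow(W, 2), Pow(W, 2)), Rational(1, 2)))) = Add(262, Mul(-1, Pow(Mul(2, Pow(W, 2)), Rational(1, 2)))) = Add(262, Mul(-1, Mul(Pow(2, Rational(1, 2)), Pow(Pow(W, 2), Rational(1, 2))))) = Add(262, Mul(-1, Pow(2, Rational(1, 2)), Pow(Pow(W, 2), Rational(1, 2)))))
Add(3090718, Function('w')(-727, -305)) = Add(3090718, Add(262, Mul(-1, Pow(2, Rational(1, 2)), Pow(Pow(-305, 2), Rational(1, 2))))) = Add(3090718, Add(262, Mul(-1, Pow(2, Rational(1, 2)), Pow(93025, Rational(1, 2))))) = Add(3090718, Add(262, Mul(-1, Pow(2, Rational(1, 2)), 305))) = Add(3090718, Add(262, Mul(-305, Pow(2, Rational(1, 2))))) = Add(3090980, Mul(-305, Pow(2, Rational(1, 2))))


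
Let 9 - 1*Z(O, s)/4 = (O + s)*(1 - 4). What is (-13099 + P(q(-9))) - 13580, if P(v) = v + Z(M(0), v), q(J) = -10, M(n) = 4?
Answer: -26725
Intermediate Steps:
Z(O, s) = 36 + 12*O + 12*s (Z(O, s) = 36 - 4*(O + s)*(1 - 4) = 36 - 4*(O + s)*(-3) = 36 - 4*(-3*O - 3*s) = 36 + (12*O + 12*s) = 36 + 12*O + 12*s)
P(v) = 84 + 13*v (P(v) = v + (36 + 12*4 + 12*v) = v + (36 + 48 + 12*v) = v + (84 + 12*v) = 84 + 13*v)
(-13099 + P(q(-9))) - 13580 = (-13099 + (84 + 13*(-10))) - 13580 = (-13099 + (84 - 130)) - 13580 = (-13099 - 46) - 13580 = -13145 - 13580 = -26725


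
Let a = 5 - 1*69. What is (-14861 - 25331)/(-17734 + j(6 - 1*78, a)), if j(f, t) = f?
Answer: 20096/8903 ≈ 2.2572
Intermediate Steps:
a = -64 (a = 5 - 69 = -64)
(-14861 - 25331)/(-17734 + j(6 - 1*78, a)) = (-14861 - 25331)/(-17734 + (6 - 1*78)) = -40192/(-17734 + (6 - 78)) = -40192/(-17734 - 72) = -40192/(-17806) = -40192*(-1/17806) = 20096/8903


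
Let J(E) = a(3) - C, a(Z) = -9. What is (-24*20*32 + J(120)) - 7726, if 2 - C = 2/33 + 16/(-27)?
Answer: -6859967/297 ≈ -23098.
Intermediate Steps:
C = 752/297 (C = 2 - (2/33 + 16/(-27)) = 2 - (2*(1/33) + 16*(-1/27)) = 2 - (2/33 - 16/27) = 2 - 1*(-158/297) = 2 + 158/297 = 752/297 ≈ 2.5320)
J(E) = -3425/297 (J(E) = -9 - 1*752/297 = -9 - 752/297 = -3425/297)
(-24*20*32 + J(120)) - 7726 = (-24*20*32 - 3425/297) - 7726 = (-480*32 - 3425/297) - 7726 = (-15360 - 3425/297) - 7726 = -4565345/297 - 7726 = -6859967/297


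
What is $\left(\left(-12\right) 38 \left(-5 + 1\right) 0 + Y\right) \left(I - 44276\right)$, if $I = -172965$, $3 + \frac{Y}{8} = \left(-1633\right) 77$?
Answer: $218534018432$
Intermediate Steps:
$Y = -1005952$ ($Y = -24 + 8 \left(\left(-1633\right) 77\right) = -24 + 8 \left(-125741\right) = -24 - 1005928 = -1005952$)
$\left(\left(-12\right) 38 \left(-5 + 1\right) 0 + Y\right) \left(I - 44276\right) = \left(\left(-12\right) 38 \left(-5 + 1\right) 0 - 1005952\right) \left(-172965 - 44276\right) = \left(- 456 \left(\left(-4\right) 0\right) - 1005952\right) \left(-217241\right) = \left(\left(-456\right) 0 - 1005952\right) \left(-217241\right) = \left(0 - 1005952\right) \left(-217241\right) = \left(-1005952\right) \left(-217241\right) = 218534018432$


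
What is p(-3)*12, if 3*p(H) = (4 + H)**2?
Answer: 4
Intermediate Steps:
p(H) = (4 + H)**2/3
p(-3)*12 = ((4 - 3)**2/3)*12 = ((1/3)*1**2)*12 = ((1/3)*1)*12 = (1/3)*12 = 4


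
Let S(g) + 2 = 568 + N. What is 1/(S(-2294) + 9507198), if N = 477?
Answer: 1/9508241 ≈ 1.0517e-7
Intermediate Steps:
S(g) = 1043 (S(g) = -2 + (568 + 477) = -2 + 1045 = 1043)
1/(S(-2294) + 9507198) = 1/(1043 + 9507198) = 1/9508241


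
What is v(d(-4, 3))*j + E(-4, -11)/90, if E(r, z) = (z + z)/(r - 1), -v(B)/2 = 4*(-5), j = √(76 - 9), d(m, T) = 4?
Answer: 11/225 + 40*√67 ≈ 327.46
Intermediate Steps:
j = √67 ≈ 8.1853
v(B) = 40 (v(B) = -8*(-5) = -2*(-20) = 40)
E(r, z) = 2*z/(-1 + r) (E(r, z) = (2*z)/(-1 + r) = 2*z/(-1 + r))
v(d(-4, 3))*j + E(-4, -11)/90 = 40*√67 + (2*(-11)/(-1 - 4))/90 = 40*√67 + (2*(-11)/(-5))*(1/90) = 40*√67 + (2*(-11)*(-⅕))*(1/90) = 40*√67 + (22/5)*(1/90) = 40*√67 + 11/225 = 11/225 + 40*√67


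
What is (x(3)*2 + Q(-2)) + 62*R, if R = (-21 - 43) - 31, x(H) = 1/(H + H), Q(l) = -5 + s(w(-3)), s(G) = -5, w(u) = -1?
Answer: -17699/3 ≈ -5899.7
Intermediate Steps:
Q(l) = -10 (Q(l) = -5 - 5 = -10)
x(H) = 1/(2*H)
R = -95 (R = -64 - 31 = -95)
(x(3)*2 + Q(-2)) + 62*R = (((½)/3)*2 - 10) + 62*(-95) = (((½)*(⅓))*2 - 10) - 5890 = ((⅙)*2 - 10) - 5890 = (⅓ - 10) - 5890 = -29/3 - 5890 = -17699/3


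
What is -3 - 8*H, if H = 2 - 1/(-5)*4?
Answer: -127/5 ≈ -25.400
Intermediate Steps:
H = 14/5 (H = 2 - 1*(-⅕)*4 = 2 + (⅕)*4 = 2 + ⅘ = 14/5 ≈ 2.8000)
-3 - 8*H = -3 - 8*14/5 = -3 - 112/5 = -127/5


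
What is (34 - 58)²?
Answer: 576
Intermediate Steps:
(34 - 58)² = (-24)² = 576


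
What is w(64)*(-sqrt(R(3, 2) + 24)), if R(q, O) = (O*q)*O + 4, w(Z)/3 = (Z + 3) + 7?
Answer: -444*sqrt(10) ≈ -1404.1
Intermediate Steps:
w(Z) = 30 + 3*Z (w(Z) = 3*((Z + 3) + 7) = 3*((3 + Z) + 7) = 3*(10 + Z) = 30 + 3*Z)
R(q, O) = 4 + q*O**2 (R(q, O) = q*O**2 + 4 = 4 + q*O**2)
w(64)*(-sqrt(R(3, 2) + 24)) = (30 + 3*64)*(-sqrt((4 + 3*2**2) + 24)) = (30 + 192)*(-sqrt((4 + 3*4) + 24)) = 222*(-sqrt((4 + 12) + 24)) = 222*(-sqrt(16 + 24)) = 222*(-sqrt(40)) = 222*(-2*sqrt(10)) = -444*sqrt(10)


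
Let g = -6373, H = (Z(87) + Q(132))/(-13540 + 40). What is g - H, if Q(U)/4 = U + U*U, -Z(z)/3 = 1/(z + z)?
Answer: -4985986009/783000 ≈ -6367.8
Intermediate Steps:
Z(z) = -3/(2*z) (Z(z) = -3/(z + z) = -3*1/(2*z) = -3/(2*z))
Q(U) = 4*U + 4*U**2 (Q(U) = 4*(U + U*U) = 4*(U + U**2) = 4*U + 4*U**2)
H = -4072991/783000 (H = (-3/2/87 + 4*132*(1 + 132))/(-13540 + 40) = (-3/2*1/87 + 4*132*133)/(-13500) = (-1/58 + 70224)*(-1/13500) = (4072991/58)*(-1/13500) = -4072991/783000 ≈ -5.2018)
g - H = -6373 - 1*(-4072991/783000) = -6373 + 4072991/783000 = -4985986009/783000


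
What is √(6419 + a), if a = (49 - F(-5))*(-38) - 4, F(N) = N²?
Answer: √5503 ≈ 74.182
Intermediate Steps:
a = -916 (a = (49 - 1*(-5)²)*(-38) - 4 = (49 - 1*25)*(-38) - 4 = (49 - 25)*(-38) - 4 = 24*(-38) - 4 = -912 - 4 = -916)
√(6419 + a) = √(6419 - 916) = √5503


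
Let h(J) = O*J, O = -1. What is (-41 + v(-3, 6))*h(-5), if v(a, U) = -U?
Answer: -235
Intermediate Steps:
h(J) = -J
(-41 + v(-3, 6))*h(-5) = (-41 - 1*6)*(-1*(-5)) = (-41 - 6)*5 = -47*5 = -235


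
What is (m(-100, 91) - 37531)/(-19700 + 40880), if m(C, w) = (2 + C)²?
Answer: -9309/7060 ≈ -1.3186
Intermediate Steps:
(m(-100, 91) - 37531)/(-19700 + 40880) = ((2 - 100)² - 37531)/(-19700 + 40880) = ((-98)² - 37531)/21180 = (9604 - 37531)*(1/21180) = -27927*1/21180 = -9309/7060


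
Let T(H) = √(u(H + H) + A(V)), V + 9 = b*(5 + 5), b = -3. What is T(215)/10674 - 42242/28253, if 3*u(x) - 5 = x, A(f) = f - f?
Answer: -42242/28253 + √145/10674 ≈ -1.4940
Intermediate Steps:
V = -39 (V = -9 - 3*(5 + 5) = -9 - 3*10 = -9 - 30 = -39)
A(f) = 0
u(x) = 5/3 + x/3
T(H) = √(5/3 + 2*H/3) (T(H) = √((5/3 + (H + H)/3) + 0) = √((5/3 + (2*H)/3) + 0) = √((5/3 + 2*H/3) + 0) = √(5/3 + 2*H/3))
T(215)/10674 - 42242/28253 = (√(15 + 6*215)/3)/10674 - 42242/28253 = (√(15 + 1290)/3)*(1/10674) - 42242*1/28253 = (√1305/3)*(1/10674) - 42242/28253 = ((3*√145)/3)*(1/10674) - 42242/28253 = √145*(1/10674) - 42242/28253 = √145/10674 - 42242/28253 = -42242/28253 + √145/10674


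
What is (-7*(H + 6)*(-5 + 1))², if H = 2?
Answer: 50176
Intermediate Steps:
(-7*(H + 6)*(-5 + 1))² = (-7*(2 + 6)*(-5 + 1))² = (-56*(-4))² = (-7*(-32))² = 224² = 50176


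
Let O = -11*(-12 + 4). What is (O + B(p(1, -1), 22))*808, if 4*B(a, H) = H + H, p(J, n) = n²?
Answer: 79992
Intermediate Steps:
O = 88 (O = -11*(-8) = 88)
B(a, H) = H/2 (B(a, H) = (H + H)/4 = (2*H)/4 = H/2)
(O + B(p(1, -1), 22))*808 = (88 + (½)*22)*808 = (88 + 11)*808 = 99*808 = 79992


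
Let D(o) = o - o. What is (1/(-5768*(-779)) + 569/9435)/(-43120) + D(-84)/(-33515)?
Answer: -2556681203/1828030199318400 ≈ -1.3986e-6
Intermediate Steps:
D(o) = 0
(1/(-5768*(-779)) + 569/9435)/(-43120) + D(-84)/(-33515) = (1/(-5768*(-779)) + 569/9435)/(-43120) + 0/(-33515) = (-1/5768*(-1/779) + 569*(1/9435))*(-1/43120) + 0*(-1/33515) = (1/4493272 + 569/9435)*(-1/43120) + 0 = (2556681203/42394021320)*(-1/43120) + 0 = -2556681203/1828030199318400 + 0 = -2556681203/1828030199318400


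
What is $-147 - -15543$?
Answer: $15396$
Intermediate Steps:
$-147 - -15543 = -147 + 15543 = 15396$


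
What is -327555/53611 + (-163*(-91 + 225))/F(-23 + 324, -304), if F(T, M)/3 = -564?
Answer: 308374201/45354906 ≈ 6.7991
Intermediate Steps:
F(T, M) = -1692 (F(T, M) = 3*(-564) = -1692)
-327555/53611 + (-163*(-91 + 225))/F(-23 + 324, -304) = -327555/53611 - 163*(-91 + 225)/(-1692) = -327555*1/53611 - 163*134*(-1/1692) = -327555/53611 - 21842*(-1/1692) = -327555/53611 + 10921/846 = 308374201/45354906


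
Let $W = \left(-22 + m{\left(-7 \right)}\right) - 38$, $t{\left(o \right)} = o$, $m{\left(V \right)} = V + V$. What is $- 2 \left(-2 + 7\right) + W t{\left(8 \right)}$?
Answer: $-602$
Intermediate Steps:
$m{\left(V \right)} = 2 V$
$W = -74$ ($W = \left(-22 + 2 \left(-7\right)\right) - 38 = \left(-22 - 14\right) - 38 = -36 - 38 = -74$)
$- 2 \left(-2 + 7\right) + W t{\left(8 \right)} = - 2 \left(-2 + 7\right) - 592 = \left(-2\right) 5 - 592 = -10 - 592 = -602$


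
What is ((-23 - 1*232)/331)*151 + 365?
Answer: 82310/331 ≈ 248.67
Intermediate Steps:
((-23 - 1*232)/331)*151 + 365 = ((-23 - 232)*(1/331))*151 + 365 = -255*1/331*151 + 365 = -255/331*151 + 365 = -38505/331 + 365 = 82310/331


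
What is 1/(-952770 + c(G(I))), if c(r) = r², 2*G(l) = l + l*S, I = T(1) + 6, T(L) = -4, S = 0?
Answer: -1/952769 ≈ -1.0496e-6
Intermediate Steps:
I = 2 (I = -4 + 6 = 2)
G(l) = l/2 (G(l) = (l + l*0)/2 = (l + 0)/2 = l/2)
1/(-952770 + c(G(I))) = 1/(-952770 + ((½)*2)²) = 1/(-952770 + 1²) = 1/(-952770 + 1) = 1/(-952769) = -1/952769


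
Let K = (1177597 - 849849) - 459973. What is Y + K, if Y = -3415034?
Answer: -3547259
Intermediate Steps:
K = -132225 (K = 327748 - 459973 = -132225)
Y + K = -3415034 - 132225 = -3547259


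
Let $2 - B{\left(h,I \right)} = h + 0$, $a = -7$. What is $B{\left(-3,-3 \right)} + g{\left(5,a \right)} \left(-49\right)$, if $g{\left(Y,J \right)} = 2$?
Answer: $-93$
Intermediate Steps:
$B{\left(h,I \right)} = 2 - h$ ($B{\left(h,I \right)} = 2 - \left(h + 0\right) = 2 - h$)
$B{\left(-3,-3 \right)} + g{\left(5,a \right)} \left(-49\right) = \left(2 - -3\right) + 2 \left(-49\right) = \left(2 + 3\right) - 98 = 5 - 98 = -93$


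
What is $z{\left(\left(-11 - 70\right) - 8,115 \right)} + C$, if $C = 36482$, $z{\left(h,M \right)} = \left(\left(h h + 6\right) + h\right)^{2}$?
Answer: $61470726$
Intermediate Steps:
$z{\left(h,M \right)} = \left(6 + h + h^{2}\right)^{2}$ ($z{\left(h,M \right)} = \left(\left(h^{2} + 6\right) + h\right)^{2} = \left(\left(6 + h^{2}\right) + h\right)^{2} = \left(6 + h + h^{2}\right)^{2}$)
$z{\left(\left(-11 - 70\right) - 8,115 \right)} + C = \left(6 - 89 + \left(\left(-11 - 70\right) - 8\right)^{2}\right)^{2} + 36482 = \left(6 - 89 + \left(-81 - 8\right)^{2}\right)^{2} + 36482 = \left(6 - 89 + \left(-89\right)^{2}\right)^{2} + 36482 = \left(6 - 89 + 7921\right)^{2} + 36482 = 7838^{2} + 36482 = 61434244 + 36482 = 61470726$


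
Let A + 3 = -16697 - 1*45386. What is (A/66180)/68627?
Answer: -31043/2270867430 ≈ -1.3670e-5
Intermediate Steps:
A = -62086 (A = -3 + (-16697 - 1*45386) = -3 + (-16697 - 45386) = -3 - 62083 = -62086)
(A/66180)/68627 = -62086/66180/68627 = -62086*1/66180*(1/68627) = -31043/33090*1/68627 = -31043/2270867430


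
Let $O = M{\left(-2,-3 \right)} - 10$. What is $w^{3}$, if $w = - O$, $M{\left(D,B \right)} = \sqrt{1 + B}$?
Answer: $\left(10 - i \sqrt{2}\right)^{3} \approx 940.0 - 421.44 i$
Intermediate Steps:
$O = -10 + i \sqrt{2}$ ($O = \sqrt{1 - 3} - 10 = \sqrt{-2} - 10 = i \sqrt{2} - 10 = -10 + i \sqrt{2} \approx -10.0 + 1.4142 i$)
$w = 10 - i \sqrt{2}$ ($w = - (-10 + i \sqrt{2}) = 10 - i \sqrt{2} \approx 10.0 - 1.4142 i$)
$w^{3} = \left(10 - i \sqrt{2}\right)^{3}$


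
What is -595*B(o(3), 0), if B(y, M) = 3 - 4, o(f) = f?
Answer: 595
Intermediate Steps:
B(y, M) = -1
-595*B(o(3), 0) = -595*(-1) = 595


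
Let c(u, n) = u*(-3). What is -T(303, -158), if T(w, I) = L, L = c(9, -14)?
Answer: 27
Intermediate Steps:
c(u, n) = -3*u
L = -27 (L = -3*9 = -27)
T(w, I) = -27
-T(303, -158) = -1*(-27) = 27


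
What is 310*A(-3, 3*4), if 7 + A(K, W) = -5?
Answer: -3720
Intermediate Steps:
A(K, W) = -12 (A(K, W) = -7 - 5 = -12)
310*A(-3, 3*4) = 310*(-12) = -3720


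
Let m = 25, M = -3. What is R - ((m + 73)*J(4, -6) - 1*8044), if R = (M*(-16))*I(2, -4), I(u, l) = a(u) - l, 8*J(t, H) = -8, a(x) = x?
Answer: 8430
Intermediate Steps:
J(t, H) = -1 (J(t, H) = (⅛)*(-8) = -1)
I(u, l) = u - l
R = 288 (R = (-3*(-16))*(2 - 1*(-4)) = 48*(2 + 4) = 48*6 = 288)
R - ((m + 73)*J(4, -6) - 1*8044) = 288 - ((25 + 73)*(-1) - 1*8044) = 288 - (98*(-1) - 8044) = 288 - (-98 - 8044) = 288 - 1*(-8142) = 288 + 8142 = 8430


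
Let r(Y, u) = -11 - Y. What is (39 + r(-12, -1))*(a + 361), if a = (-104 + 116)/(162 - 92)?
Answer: 101128/7 ≈ 14447.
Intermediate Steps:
a = 6/35 (a = 12/70 = 12*(1/70) = 6/35 ≈ 0.17143)
(39 + r(-12, -1))*(a + 361) = (39 + (-11 - 1*(-12)))*(6/35 + 361) = (39 + (-11 + 12))*(12641/35) = (39 + 1)*(12641/35) = 40*(12641/35) = 101128/7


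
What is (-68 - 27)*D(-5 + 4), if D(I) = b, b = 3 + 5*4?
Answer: -2185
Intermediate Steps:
b = 23 (b = 3 + 20 = 23)
D(I) = 23
(-68 - 27)*D(-5 + 4) = (-68 - 27)*23 = -95*23 = -2185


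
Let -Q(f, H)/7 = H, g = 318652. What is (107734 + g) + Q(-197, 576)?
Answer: 422354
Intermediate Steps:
Q(f, H) = -7*H
(107734 + g) + Q(-197, 576) = (107734 + 318652) - 7*576 = 426386 - 4032 = 422354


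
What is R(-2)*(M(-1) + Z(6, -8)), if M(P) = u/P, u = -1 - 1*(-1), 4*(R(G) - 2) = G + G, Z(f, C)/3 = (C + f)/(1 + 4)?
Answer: -6/5 ≈ -1.2000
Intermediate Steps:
Z(f, C) = 3*C/5 + 3*f/5 (Z(f, C) = 3*((C + f)/(1 + 4)) = 3*((C + f)/5) = 3*((C + f)*(⅕)) = 3*(C/5 + f/5) = 3*C/5 + 3*f/5)
R(G) = 2 + G/2 (R(G) = 2 + (G + G)/4 = 2 + (2*G)/4 = 2 + G/2)
u = 0 (u = -1 + 1 = 0)
M(P) = 0 (M(P) = 0/P = 0)
R(-2)*(M(-1) + Z(6, -8)) = (2 + (½)*(-2))*(0 + ((⅗)*(-8) + (⅗)*6)) = (2 - 1)*(0 + (-24/5 + 18/5)) = 1*(0 - 6/5) = 1*(-6/5) = -6/5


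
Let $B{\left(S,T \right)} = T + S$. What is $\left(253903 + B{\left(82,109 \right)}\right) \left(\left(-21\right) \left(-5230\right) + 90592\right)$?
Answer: $50926027668$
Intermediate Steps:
$B{\left(S,T \right)} = S + T$
$\left(253903 + B{\left(82,109 \right)}\right) \left(\left(-21\right) \left(-5230\right) + 90592\right) = \left(253903 + \left(82 + 109\right)\right) \left(\left(-21\right) \left(-5230\right) + 90592\right) = \left(253903 + 191\right) \left(109830 + 90592\right) = 254094 \cdot 200422 = 50926027668$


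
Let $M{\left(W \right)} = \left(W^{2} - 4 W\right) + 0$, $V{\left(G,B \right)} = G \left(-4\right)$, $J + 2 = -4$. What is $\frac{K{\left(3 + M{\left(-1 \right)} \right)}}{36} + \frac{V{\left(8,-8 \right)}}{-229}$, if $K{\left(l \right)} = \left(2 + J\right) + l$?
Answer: $\frac{517}{2061} \approx 0.25085$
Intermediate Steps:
$J = -6$ ($J = -2 - 4 = -6$)
$V{\left(G,B \right)} = - 4 G$
$M{\left(W \right)} = W^{2} - 4 W$
$K{\left(l \right)} = -4 + l$ ($K{\left(l \right)} = \left(2 - 6\right) + l = -4 + l$)
$\frac{K{\left(3 + M{\left(-1 \right)} \right)}}{36} + \frac{V{\left(8,-8 \right)}}{-229} = \frac{-4 + \left(3 - \left(-4 - 1\right)\right)}{36} + \frac{\left(-4\right) 8}{-229} = \left(-4 + \left(3 - -5\right)\right) \frac{1}{36} - - \frac{32}{229} = \left(-4 + \left(3 + 5\right)\right) \frac{1}{36} + \frac{32}{229} = \left(-4 + 8\right) \frac{1}{36} + \frac{32}{229} = 4 \cdot \frac{1}{36} + \frac{32}{229} = \frac{1}{9} + \frac{32}{229} = \frac{517}{2061}$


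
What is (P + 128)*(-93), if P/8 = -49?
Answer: 24552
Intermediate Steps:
P = -392 (P = 8*(-49) = -392)
(P + 128)*(-93) = (-392 + 128)*(-93) = -264*(-93) = 24552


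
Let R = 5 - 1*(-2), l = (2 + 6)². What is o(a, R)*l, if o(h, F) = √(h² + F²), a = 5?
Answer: 64*√74 ≈ 550.55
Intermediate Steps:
l = 64 (l = 8² = 64)
R = 7 (R = 5 + 2 = 7)
o(h, F) = √(F² + h²)
o(a, R)*l = √(7² + 5²)*64 = √(49 + 25)*64 = √74*64 = 64*√74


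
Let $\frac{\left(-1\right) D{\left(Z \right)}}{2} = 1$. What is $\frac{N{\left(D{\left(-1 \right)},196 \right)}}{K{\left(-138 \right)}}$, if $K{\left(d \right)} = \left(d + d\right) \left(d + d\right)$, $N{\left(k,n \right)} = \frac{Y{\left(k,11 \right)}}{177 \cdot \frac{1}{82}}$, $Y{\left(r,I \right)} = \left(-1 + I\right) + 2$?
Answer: $\frac{41}{561798} \approx 7.298 \cdot 10^{-5}$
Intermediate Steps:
$Y{\left(r,I \right)} = 1 + I$
$D{\left(Z \right)} = -2$ ($D{\left(Z \right)} = \left(-2\right) 1 = -2$)
$N{\left(k,n \right)} = \frac{328}{59}$ ($N{\left(k,n \right)} = \frac{1 + 11}{177 \cdot \frac{1}{82}} = \frac{12}{177 \cdot \frac{1}{82}} = \frac{12}{\frac{177}{82}} = 12 \cdot \frac{82}{177} = \frac{328}{59}$)
$K{\left(d \right)} = 4 d^{2}$ ($K{\left(d \right)} = 2 d 2 d = 4 d^{2}$)
$\frac{N{\left(D{\left(-1 \right)},196 \right)}}{K{\left(-138 \right)}} = \frac{328}{59 \cdot 4 \left(-138\right)^{2}} = \frac{328}{59 \cdot 4 \cdot 19044} = \frac{328}{59 \cdot 76176} = \frac{328}{59} \cdot \frac{1}{76176} = \frac{41}{561798}$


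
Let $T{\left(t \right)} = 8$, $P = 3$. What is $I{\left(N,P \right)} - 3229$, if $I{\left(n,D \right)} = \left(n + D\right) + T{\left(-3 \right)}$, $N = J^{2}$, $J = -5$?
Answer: $-3193$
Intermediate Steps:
$N = 25$ ($N = \left(-5\right)^{2} = 25$)
$I{\left(n,D \right)} = 8 + D + n$ ($I{\left(n,D \right)} = \left(n + D\right) + 8 = \left(D + n\right) + 8 = 8 + D + n$)
$I{\left(N,P \right)} - 3229 = \left(8 + 3 + 25\right) - 3229 = 36 - 3229 = -3193$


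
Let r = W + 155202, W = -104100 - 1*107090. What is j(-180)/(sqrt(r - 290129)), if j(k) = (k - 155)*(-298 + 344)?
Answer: 15410*I*sqrt(346117)/346117 ≈ 26.193*I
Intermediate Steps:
W = -211190 (W = -104100 - 107090 = -211190)
j(k) = -7130 + 46*k (j(k) = (-155 + k)*46 = -7130 + 46*k)
r = -55988 (r = -211190 + 155202 = -55988)
j(-180)/(sqrt(r - 290129)) = (-7130 + 46*(-180))/(sqrt(-55988 - 290129)) = (-7130 - 8280)/(sqrt(-346117)) = -15410*(-I*sqrt(346117)/346117) = -(-15410)*I*sqrt(346117)/346117 = 15410*I*sqrt(346117)/346117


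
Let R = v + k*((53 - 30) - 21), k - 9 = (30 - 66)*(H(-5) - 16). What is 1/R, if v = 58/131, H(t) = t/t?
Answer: 131/143896 ≈ 0.00091038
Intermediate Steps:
H(t) = 1
v = 58/131 (v = 58*(1/131) = 58/131 ≈ 0.44275)
k = 549 (k = 9 + (30 - 66)*(1 - 16) = 9 - 36*(-15) = 9 + 540 = 549)
R = 143896/131 (R = 58/131 + 549*((53 - 30) - 21) = 58/131 + 549*(23 - 21) = 58/131 + 549*2 = 58/131 + 1098 = 143896/131 ≈ 1098.4)
1/R = 1/(143896/131) = 131/143896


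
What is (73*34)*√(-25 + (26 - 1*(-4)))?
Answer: 2482*√5 ≈ 5549.9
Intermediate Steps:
(73*34)*√(-25 + (26 - 1*(-4))) = 2482*√(-25 + (26 + 4)) = 2482*√(-25 + 30) = 2482*√5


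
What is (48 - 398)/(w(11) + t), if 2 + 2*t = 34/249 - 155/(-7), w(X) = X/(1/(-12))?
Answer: 244020/84961 ≈ 2.8721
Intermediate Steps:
w(X) = -12*X (w(X) = X/(-1/12) = X*(-12) = -12*X)
t = 35347/3486 (t = -1 + (34/249 - 155/(-7))/2 = -1 + (34*(1/249) - 155*(-⅐))/2 = -1 + (34/249 + 155/7)/2 = -1 + (½)*(38833/1743) = -1 + 38833/3486 = 35347/3486 ≈ 10.140)
(48 - 398)/(w(11) + t) = (48 - 398)/(-12*11 + 35347/3486) = -350/(-132 + 35347/3486) = -350/(-424805/3486) = -350*(-3486/424805) = 244020/84961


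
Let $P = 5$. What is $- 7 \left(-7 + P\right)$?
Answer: $14$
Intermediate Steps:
$- 7 \left(-7 + P\right) = - 7 \left(-7 + 5\right) = \left(-7\right) \left(-2\right) = 14$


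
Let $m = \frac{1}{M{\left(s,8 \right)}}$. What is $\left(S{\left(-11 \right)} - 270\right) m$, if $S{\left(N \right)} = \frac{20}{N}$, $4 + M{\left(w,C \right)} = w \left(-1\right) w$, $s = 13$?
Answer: $\frac{2990}{1903} \approx 1.5712$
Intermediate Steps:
$M{\left(w,C \right)} = -4 - w^{2}$ ($M{\left(w,C \right)} = -4 + w \left(-1\right) w = -4 + - w w = -4 - w^{2}$)
$m = - \frac{1}{173}$ ($m = \frac{1}{-4 - 13^{2}} = \frac{1}{-4 - 169} = \frac{1}{-173} = - \frac{1}{173} \approx -0.0057803$)
$\left(S{\left(-11 \right)} - 270\right) m = \left(\frac{20}{-11} - 270\right) \left(- \frac{1}{173}\right) = \left(20 \left(- \frac{1}{11}\right) - 270\right) \left(- \frac{1}{173}\right) = \left(- \frac{20}{11} - 270\right) \left(- \frac{1}{173}\right) = \left(- \frac{2990}{11}\right) \left(- \frac{1}{173}\right) = \frac{2990}{1903}$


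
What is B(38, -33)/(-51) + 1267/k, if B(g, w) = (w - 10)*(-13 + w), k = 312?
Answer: -61391/1768 ≈ -34.723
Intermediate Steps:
B(g, w) = (-13 + w)*(-10 + w) (B(g, w) = (-10 + w)*(-13 + w) = (-13 + w)*(-10 + w))
B(38, -33)/(-51) + 1267/k = (130 + (-33)² - 23*(-33))/(-51) + 1267/312 = (130 + 1089 + 759)*(-1/51) + 1267*(1/312) = 1978*(-1/51) + 1267/312 = -1978/51 + 1267/312 = -61391/1768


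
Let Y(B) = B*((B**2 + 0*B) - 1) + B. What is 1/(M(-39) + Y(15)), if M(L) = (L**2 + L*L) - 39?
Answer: 1/6378 ≈ 0.00015679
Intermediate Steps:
M(L) = -39 + 2*L**2 (M(L) = (L**2 + L**2) - 39 = 2*L**2 - 39 = -39 + 2*L**2)
Y(B) = B + B*(-1 + B**2) (Y(B) = B*((B**2 + 0) - 1) + B = B*(B**2 - 1) + B = B*(-1 + B**2) + B = B + B*(-1 + B**2))
1/(M(-39) + Y(15)) = 1/((-39 + 2*(-39)**2) + 15**3) = 1/((-39 + 2*1521) + 3375) = 1/((-39 + 3042) + 3375) = 1/(3003 + 3375) = 1/6378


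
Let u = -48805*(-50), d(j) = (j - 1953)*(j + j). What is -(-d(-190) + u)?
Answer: -1625910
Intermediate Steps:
d(j) = 2*j*(-1953 + j) (d(j) = (-1953 + j)*(2*j) = 2*j*(-1953 + j))
u = 2440250 (u = -1135*(-2150) = 2440250)
-(-d(-190) + u) = -(-2*(-190)*(-1953 - 190) + 2440250) = -(-2*(-190)*(-2143) + 2440250) = -(-1*814340 + 2440250) = -(-814340 + 2440250) = -1*1625910 = -1625910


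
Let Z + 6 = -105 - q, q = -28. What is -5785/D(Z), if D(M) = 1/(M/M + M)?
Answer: 474370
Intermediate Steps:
Z = -83 (Z = -6 + (-105 - 1*(-28)) = -6 + (-105 + 28) = -6 - 77 = -83)
D(M) = 1/(1 + M)
-5785/D(Z) = -5785/(1/(1 - 83)) = -5785/(1/(-82)) = -5785/(-1/82) = -5785*(-82) = 474370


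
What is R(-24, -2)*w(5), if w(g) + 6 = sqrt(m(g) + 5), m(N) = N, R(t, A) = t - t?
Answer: 0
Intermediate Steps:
R(t, A) = 0
w(g) = -6 + sqrt(5 + g) (w(g) = -6 + sqrt(g + 5) = -6 + sqrt(5 + g))
R(-24, -2)*w(5) = 0*(-6 + sqrt(5 + 5)) = 0*(-6 + sqrt(10)) = 0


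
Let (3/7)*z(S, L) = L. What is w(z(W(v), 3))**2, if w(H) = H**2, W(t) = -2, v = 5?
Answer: 2401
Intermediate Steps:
z(S, L) = 7*L/3
w(z(W(v), 3))**2 = (((7/3)*3)**2)**2 = (7**2)**2 = 49**2 = 2401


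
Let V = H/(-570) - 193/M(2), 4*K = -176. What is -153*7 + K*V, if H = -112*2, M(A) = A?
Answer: 899947/285 ≈ 3157.7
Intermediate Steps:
H = -224
K = -44 (K = (1/4)*(-176) = -44)
V = -54781/570 (V = -224/(-570) - 193/2 = -224*(-1/570) - 193*1/2 = 112/285 - 193/2 = -54781/570 ≈ -96.107)
-153*7 + K*V = -153*7 - 44*(-54781/570) = -1071 + 1205182/285 = 899947/285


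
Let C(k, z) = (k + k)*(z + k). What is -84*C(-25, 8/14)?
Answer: -102600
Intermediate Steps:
C(k, z) = 2*k*(k + z) (C(k, z) = (2*k)*(k + z) = 2*k*(k + z))
-84*C(-25, 8/14) = -84*2*(-25)*(-25 + 8/14) = -84*2*(-25)*(-25 + 8*(1/14)) = -84*2*(-25)*(-25 + 4/7) = -84*2*(-25)*(-171/7) = -84*8550/7 = -1*102600 = -102600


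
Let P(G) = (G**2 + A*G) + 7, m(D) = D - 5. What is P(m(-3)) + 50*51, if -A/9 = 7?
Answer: 3125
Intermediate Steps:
A = -63 (A = -9*7 = -63)
m(D) = -5 + D
P(G) = 7 + G**2 - 63*G (P(G) = (G**2 - 63*G) + 7 = 7 + G**2 - 63*G)
P(m(-3)) + 50*51 = (7 + (-5 - 3)**2 - 63*(-5 - 3)) + 50*51 = (7 + (-8)**2 - 63*(-8)) + 2550 = (7 + 64 + 504) + 2550 = 575 + 2550 = 3125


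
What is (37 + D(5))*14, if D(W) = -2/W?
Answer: 2562/5 ≈ 512.40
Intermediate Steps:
(37 + D(5))*14 = (37 - 2/5)*14 = (37 - 2*⅕)*14 = (37 - ⅖)*14 = (183/5)*14 = 2562/5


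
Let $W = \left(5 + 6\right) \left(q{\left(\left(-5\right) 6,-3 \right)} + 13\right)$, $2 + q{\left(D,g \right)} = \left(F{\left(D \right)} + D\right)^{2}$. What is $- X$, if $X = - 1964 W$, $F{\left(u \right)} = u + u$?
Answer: $175230044$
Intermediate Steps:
$F{\left(u \right)} = 2 u$
$q{\left(D,g \right)} = -2 + 9 D^{2}$ ($q{\left(D,g \right)} = -2 + \left(2 D + D\right)^{2} = -2 + \left(3 D\right)^{2} = -2 + 9 D^{2}$)
$W = 89221$ ($W = \left(5 + 6\right) \left(\left(-2 + 9 \left(\left(-5\right) 6\right)^{2}\right) + 13\right) = 11 \left(\left(-2 + 9 \left(-30\right)^{2}\right) + 13\right) = 11 \left(\left(-2 + 9 \cdot 900\right) + 13\right) = 11 \left(\left(-2 + 8100\right) + 13\right) = 11 \left(8098 + 13\right) = 11 \cdot 8111 = 89221$)
$X = -175230044$ ($X = \left(-1964\right) 89221 = -175230044$)
$- X = \left(-1\right) \left(-175230044\right) = 175230044$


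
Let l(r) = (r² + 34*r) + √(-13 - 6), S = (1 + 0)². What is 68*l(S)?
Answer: 2380 + 68*I*√19 ≈ 2380.0 + 296.41*I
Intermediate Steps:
S = 1 (S = 1² = 1)
l(r) = r² + 34*r + I*√19 (l(r) = (r² + 34*r) + √(-19) = (r² + 34*r) + I*√19 = r² + 34*r + I*√19)
68*l(S) = 68*(1² + 34*1 + I*√19) = 68*(1 + 34 + I*√19) = 68*(35 + I*√19) = 2380 + 68*I*√19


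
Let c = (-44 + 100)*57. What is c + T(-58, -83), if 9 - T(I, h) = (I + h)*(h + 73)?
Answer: 1791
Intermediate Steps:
T(I, h) = 9 - (73 + h)*(I + h) (T(I, h) = 9 - (I + h)*(h + 73) = 9 - (I + h)*(73 + h) = 9 - (73 + h)*(I + h))
c = 3192 (c = 56*57 = 3192)
c + T(-58, -83) = 3192 + (9 - 1*(-83)² - 73*(-58) - 73*(-83) - 1*(-58)*(-83)) = 3192 + (9 - 1*6889 + 4234 + 6059 - 4814) = 3192 + (9 - 6889 + 4234 + 6059 - 4814) = 3192 - 1401 = 1791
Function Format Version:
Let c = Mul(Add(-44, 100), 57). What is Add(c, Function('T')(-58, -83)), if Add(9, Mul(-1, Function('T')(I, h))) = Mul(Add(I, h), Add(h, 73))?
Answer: 1791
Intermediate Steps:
Function('T')(I, h) = Add(9, Mul(-1, Add(73, h), Add(I, h))) (Function('T')(I, h) = Add(9, Mul(-1, Mul(Add(I, h), Add(h, 73)))) = Add(9, Mul(-1, Mul(Add(I, h), Add(73, h)))) = Add(9, Mul(-1, Mul(Add(73, h), Add(I, h)))) = Add(9, Mul(-1, Add(73, h), Add(I, h))))
c = 3192 (c = Mul(56, 57) = 3192)
Add(c, Function('T')(-58, -83)) = Add(3192, Add(9, Mul(-1, Pow(-83, 2)), Mul(-73, -58), Mul(-73, -83), Mul(-1, -58, -83))) = Add(3192, Add(9, Mul(-1, 6889), 4234, 6059, -4814)) = Add(3192, Add(9, -6889, 4234, 6059, -4814)) = Add(3192, -1401) = 1791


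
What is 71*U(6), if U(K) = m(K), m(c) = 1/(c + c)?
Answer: 71/12 ≈ 5.9167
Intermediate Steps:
m(c) = 1/(2*c)
U(K) = 1/(2*K)
71*U(6) = 71*((½)/6) = 71*((½)*(⅙)) = 71*(1/12) = 71/12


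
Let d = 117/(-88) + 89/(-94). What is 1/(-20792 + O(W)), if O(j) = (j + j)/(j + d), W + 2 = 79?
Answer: -44151/917896600 ≈ -4.8100e-5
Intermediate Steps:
W = 77 (W = -2 + 79 = 77)
d = -9415/4136 (d = 117*(-1/88) + 89*(-1/94) = -117/88 - 89/94 = -9415/4136 ≈ -2.2764)
O(j) = 2*j/(-9415/4136 + j) (O(j) = (j + j)/(j - 9415/4136) = (2*j)/(-9415/4136 + j) = 2*j/(-9415/4136 + j))
1/(-20792 + O(W)) = 1/(-20792 + 8272*77/(-9415 + 4136*77)) = 1/(-20792 + 8272*77/(-9415 + 318472)) = 1/(-20792 + 8272*77/309057) = 1/(-20792 + 8272*77*(1/309057)) = 1/(-20792 + 90992/44151) = 1/(-917896600/44151) = -44151/917896600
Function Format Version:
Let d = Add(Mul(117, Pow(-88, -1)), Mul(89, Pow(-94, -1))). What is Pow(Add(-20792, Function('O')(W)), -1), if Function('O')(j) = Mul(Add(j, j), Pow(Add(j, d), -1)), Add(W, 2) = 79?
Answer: Rational(-44151, 917896600) ≈ -4.8100e-5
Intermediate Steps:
W = 77 (W = Add(-2, 79) = 77)
d = Rational(-9415, 4136) (d = Add(Mul(117, Rational(-1, 88)), Mul(89, Rational(-1, 94))) = Add(Rational(-117, 88), Rational(-89, 94)) = Rational(-9415, 4136) ≈ -2.2764)
Function('O')(j) = Mul(2, j, Pow(Add(Rational(-9415, 4136), j), -1)) (Function('O')(j) = Mul(Add(j, j), Pow(Add(j, Rational(-9415, 4136)), -1)) = Mul(Mul(2, j), Pow(Add(Rational(-9415, 4136), j), -1)) = Mul(2, j, Pow(Add(Rational(-9415, 4136), j), -1)))
Pow(Add(-20792, Function('O')(W)), -1) = Pow(Add(-20792, Mul(8272, 77, Pow(Add(-9415, Mul(4136, 77)), -1))), -1) = Pow(Add(-20792, Mul(8272, 77, Pow(Add(-9415, 318472), -1))), -1) = Pow(Add(-20792, Mul(8272, 77, Pow(309057, -1))), -1) = Pow(Add(-20792, Mul(8272, 77, Rational(1, 309057))), -1) = Pow(Add(-20792, Rational(90992, 44151)), -1) = Pow(Rational(-917896600, 44151), -1) = Rational(-44151, 917896600)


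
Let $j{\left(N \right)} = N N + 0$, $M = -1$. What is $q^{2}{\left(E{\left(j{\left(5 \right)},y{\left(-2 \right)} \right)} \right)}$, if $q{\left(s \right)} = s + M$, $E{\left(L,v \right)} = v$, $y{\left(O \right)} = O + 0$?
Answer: $9$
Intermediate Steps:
$y{\left(O \right)} = O$
$j{\left(N \right)} = N^{2}$ ($j{\left(N \right)} = N^{2} + 0 = N^{2}$)
$q{\left(s \right)} = -1 + s$ ($q{\left(s \right)} = s - 1 = -1 + s$)
$q^{2}{\left(E{\left(j{\left(5 \right)},y{\left(-2 \right)} \right)} \right)} = \left(-1 - 2\right)^{2} = \left(-3\right)^{2} = 9$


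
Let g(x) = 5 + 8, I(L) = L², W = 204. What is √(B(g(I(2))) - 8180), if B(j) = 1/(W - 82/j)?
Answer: 3*I*√6003116510/2570 ≈ 90.443*I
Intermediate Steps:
g(x) = 13
B(j) = 1/(204 - 82/j)
√(B(g(I(2))) - 8180) = √((½)*13/(-41 + 102*13) - 8180) = √((½)*13/(-41 + 1326) - 8180) = √((½)*13/1285 - 8180) = √((½)*13*(1/1285) - 8180) = √(13/2570 - 8180) = √(-21022587/2570) = 3*I*√6003116510/2570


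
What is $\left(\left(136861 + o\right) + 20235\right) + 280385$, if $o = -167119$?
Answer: $270362$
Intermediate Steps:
$\left(\left(136861 + o\right) + 20235\right) + 280385 = \left(\left(136861 - 167119\right) + 20235\right) + 280385 = \left(-30258 + 20235\right) + 280385 = -10023 + 280385 = 270362$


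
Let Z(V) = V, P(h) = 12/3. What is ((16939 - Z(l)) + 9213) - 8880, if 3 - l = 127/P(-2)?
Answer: 69203/4 ≈ 17301.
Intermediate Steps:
P(h) = 4 (P(h) = 12*(⅓) = 4)
l = -115/4 (l = 3 - 127/4 = -115/4 ≈ -28.750)
((16939 - Z(l)) + 9213) - 8880 = ((16939 - 1*(-115/4)) + 9213) - 8880 = ((16939 + 115/4) + 9213) - 8880 = (67871/4 + 9213) - 8880 = 104723/4 - 8880 = 69203/4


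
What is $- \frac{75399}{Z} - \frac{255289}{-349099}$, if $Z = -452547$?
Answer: $\frac{47283995528}{52661235051} \approx 0.89789$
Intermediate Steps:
$- \frac{75399}{Z} - \frac{255289}{-349099} = - \frac{75399}{-452547} - \frac{255289}{-349099} = \left(-75399\right) \left(- \frac{1}{452547}\right) - - \frac{255289}{349099} = \frac{25133}{150849} + \frac{255289}{349099} = \frac{47283995528}{52661235051}$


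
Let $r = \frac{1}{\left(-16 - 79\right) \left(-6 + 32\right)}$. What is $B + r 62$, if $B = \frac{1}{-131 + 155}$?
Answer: $\frac{491}{29640} \approx 0.016565$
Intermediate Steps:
$B = \frac{1}{24} \approx 0.041667$
$r = - \frac{1}{2470}$ ($r = \frac{1}{\left(-95\right) 26} = \frac{1}{-2470} = - \frac{1}{2470} \approx -0.00040486$)
$B + r 62 = \frac{1}{24} - \frac{31}{1235} = \frac{491}{29640}$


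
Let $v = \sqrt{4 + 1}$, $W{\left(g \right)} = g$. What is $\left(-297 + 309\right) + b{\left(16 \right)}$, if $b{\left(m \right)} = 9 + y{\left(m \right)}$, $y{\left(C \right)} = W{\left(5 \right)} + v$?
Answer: $26 + \sqrt{5} \approx 28.236$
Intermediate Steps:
$v = \sqrt{5} \approx 2.2361$
$y{\left(C \right)} = 5 + \sqrt{5}$
$b{\left(m \right)} = 14 + \sqrt{5}$ ($b{\left(m \right)} = 9 + \left(5 + \sqrt{5}\right) = 14 + \sqrt{5}$)
$\left(-297 + 309\right) + b{\left(16 \right)} = \left(-297 + 309\right) + \left(14 + \sqrt{5}\right) = 12 + \left(14 + \sqrt{5}\right) = 26 + \sqrt{5}$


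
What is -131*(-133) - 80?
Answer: 17343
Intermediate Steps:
-131*(-133) - 80 = 17423 - 80 = 17343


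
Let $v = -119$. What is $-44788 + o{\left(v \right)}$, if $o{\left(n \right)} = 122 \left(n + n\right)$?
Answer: $-73824$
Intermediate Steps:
$o{\left(n \right)} = 244 n$ ($o{\left(n \right)} = 122 \cdot 2 n = 244 n$)
$-44788 + o{\left(v \right)} = -44788 + 244 \left(-119\right) = -44788 - 29036 = -73824$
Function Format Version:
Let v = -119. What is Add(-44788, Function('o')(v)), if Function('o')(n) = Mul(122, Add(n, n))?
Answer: -73824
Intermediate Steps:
Function('o')(n) = Mul(244, n) (Function('o')(n) = Mul(122, Mul(2, n)) = Mul(244, n))
Add(-44788, Function('o')(v)) = Add(-44788, Mul(244, -119)) = Add(-44788, -29036) = -73824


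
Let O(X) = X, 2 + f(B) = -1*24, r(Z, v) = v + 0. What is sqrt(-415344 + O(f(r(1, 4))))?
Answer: I*sqrt(415370) ≈ 644.49*I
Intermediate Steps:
r(Z, v) = v
f(B) = -26 (f(B) = -2 - 1*24 = -2 - 24 = -26)
sqrt(-415344 + O(f(r(1, 4)))) = sqrt(-415344 - 26) = sqrt(-415370) = I*sqrt(415370)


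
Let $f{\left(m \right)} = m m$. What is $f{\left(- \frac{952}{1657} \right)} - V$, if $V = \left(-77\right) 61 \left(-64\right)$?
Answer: $- \frac{825363148288}{2745649} \approx -3.0061 \cdot 10^{5}$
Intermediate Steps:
$f{\left(m \right)} = m^{2}$
$V = 300608$ ($V = \left(-4697\right) \left(-64\right) = 300608$)
$f{\left(- \frac{952}{1657} \right)} - V = \left(- \frac{952}{1657}\right)^{2} - 300608 = \frac{906304}{2745649} - 300608 = - \frac{825363148288}{2745649}$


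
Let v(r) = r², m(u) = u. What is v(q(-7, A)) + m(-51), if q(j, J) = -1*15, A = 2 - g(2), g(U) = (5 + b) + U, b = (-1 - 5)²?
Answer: 174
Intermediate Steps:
b = 36 (b = (-6)² = 36)
g(U) = 41 + U (g(U) = (5 + 36) + U = 41 + U)
A = -41 (A = 2 - (41 + 2) = 2 - 1*43 = 2 - 43 = -41)
q(j, J) = -15
v(q(-7, A)) + m(-51) = (-15)² - 51 = 225 - 51 = 174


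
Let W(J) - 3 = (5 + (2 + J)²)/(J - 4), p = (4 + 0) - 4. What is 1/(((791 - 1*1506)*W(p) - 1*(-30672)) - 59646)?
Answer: -4/118041 ≈ -3.3887e-5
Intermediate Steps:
p = 0 (p = 4 - 4 = 0)
W(J) = 3 + (5 + (2 + J)²)/(-4 + J) (W(J) = 3 + (5 + (2 + J)²)/(J - 4) = 3 + (5 + (2 + J)²)/(-4 + J))
1/(((791 - 1*1506)*W(p) - 1*(-30672)) - 59646) = 1/(((791 - 1*1506)*((-3 + 0² + 7*0)/(-4 + 0)) - 1*(-30672)) - 59646) = 1/(((791 - 1506)*((-3 + 0 + 0)/(-4)) + 30672) - 59646) = 1/((-(-715)*(-3)/4 + 30672) - 59646) = 1/((-715*¾ + 30672) - 59646) = 1/((-2145/4 + 30672) - 59646) = 1/(120543/4 - 59646) = 1/(-118041/4) = -4/118041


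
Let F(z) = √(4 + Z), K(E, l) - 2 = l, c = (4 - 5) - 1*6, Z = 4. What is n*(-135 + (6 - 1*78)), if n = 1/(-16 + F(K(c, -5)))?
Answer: 414/31 + 207*√2/124 ≈ 15.716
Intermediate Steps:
c = -7 (c = -1 - 6 = -7)
K(E, l) = 2 + l
F(z) = 2*√2 (F(z) = √(4 + 4) = √8 = 2*√2)
n = 1/(-16 + 2*√2) ≈ -0.075921
n*(-135 + (6 - 1*78)) = (-2/31 - √2/124)*(-135 + (6 - 1*78)) = (-2/31 - √2/124)*(-135 + (6 - 78)) = (-2/31 - √2/124)*(-135 - 72) = (-2/31 - √2/124)*(-207) = 414/31 + 207*√2/124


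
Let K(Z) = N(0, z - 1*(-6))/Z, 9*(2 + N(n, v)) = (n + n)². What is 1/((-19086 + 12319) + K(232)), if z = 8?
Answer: -116/784973 ≈ -0.00014778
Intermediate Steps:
N(n, v) = -2 + 4*n²/9 (N(n, v) = -2 + (n + n)²/9 = -2 + (2*n)²/9 = -2 + (4*n²)/9 = -2 + 4*n²/9)
K(Z) = -2/Z (K(Z) = (-2 + (4/9)*0²)/Z = (-2 + (4/9)*0)/Z = (-2 + 0)/Z = -2/Z)
1/((-19086 + 12319) + K(232)) = 1/((-19086 + 12319) - 2/232) = 1/(-6767 - 2*1/232) = 1/(-6767 - 1/116) = 1/(-784973/116) = -116/784973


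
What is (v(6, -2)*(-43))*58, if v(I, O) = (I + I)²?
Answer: -359136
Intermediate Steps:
v(I, O) = 4*I² (v(I, O) = (2*I)² = 4*I²)
(v(6, -2)*(-43))*58 = ((4*6²)*(-43))*58 = ((4*36)*(-43))*58 = (144*(-43))*58 = -6192*58 = -359136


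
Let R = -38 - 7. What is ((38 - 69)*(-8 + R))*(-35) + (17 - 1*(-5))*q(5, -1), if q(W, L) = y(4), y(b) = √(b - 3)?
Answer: -57483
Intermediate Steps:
R = -45
y(b) = √(-3 + b)
q(W, L) = 1 (q(W, L) = √(-3 + 4) = √1 = 1)
((38 - 69)*(-8 + R))*(-35) + (17 - 1*(-5))*q(5, -1) = ((38 - 69)*(-8 - 45))*(-35) + (17 - 1*(-5))*1 = -31*(-53)*(-35) + (17 + 5)*1 = 1643*(-35) + 22*1 = -57505 + 22 = -57483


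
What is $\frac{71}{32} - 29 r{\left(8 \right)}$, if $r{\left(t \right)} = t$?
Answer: $- \frac{7353}{32} \approx -229.78$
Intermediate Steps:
$\frac{71}{32} - 29 r{\left(8 \right)} = \frac{71}{32} - 232 = - \frac{7353}{32}$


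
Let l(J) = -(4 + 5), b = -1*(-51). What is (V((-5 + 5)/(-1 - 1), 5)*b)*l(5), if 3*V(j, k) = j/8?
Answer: 0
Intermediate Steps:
b = 51
l(J) = -9 (l(J) = -1*9 = -9)
V(j, k) = j/24 (V(j, k) = (j/8)/3 = j/24)
(V((-5 + 5)/(-1 - 1), 5)*b)*l(5) = ((((-5 + 5)/(-1 - 1))/24)*51)*(-9) = (((0/(-2))/24)*51)*(-9) = (((0*(-1/2))/24)*51)*(-9) = (((1/24)*0)*51)*(-9) = (0*51)*(-9) = 0*(-9) = 0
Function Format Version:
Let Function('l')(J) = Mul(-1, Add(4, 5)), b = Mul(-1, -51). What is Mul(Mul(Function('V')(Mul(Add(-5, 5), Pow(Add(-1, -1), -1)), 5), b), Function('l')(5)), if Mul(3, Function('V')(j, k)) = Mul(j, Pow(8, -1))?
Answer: 0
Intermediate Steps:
b = 51
Function('l')(J) = -9 (Function('l')(J) = Mul(-1, 9) = -9)
Function('V')(j, k) = Mul(Rational(1, 24), j) (Function('V')(j, k) = Mul(Rational(1, 3), Mul(j, Pow(8, -1))) = Mul(Rational(1, 3), Mul(j, Rational(1, 8))) = Mul(Rational(1, 3), Mul(Rational(1, 8), j)) = Mul(Rational(1, 24), j))
Mul(Mul(Function('V')(Mul(Add(-5, 5), Pow(Add(-1, -1), -1)), 5), b), Function('l')(5)) = Mul(Mul(Mul(Rational(1, 24), Mul(Add(-5, 5), Pow(Add(-1, -1), -1))), 51), -9) = Mul(Mul(Mul(Rational(1, 24), Mul(0, Pow(-2, -1))), 51), -9) = Mul(Mul(Mul(Rational(1, 24), Mul(0, Rational(-1, 2))), 51), -9) = Mul(Mul(Mul(Rational(1, 24), 0), 51), -9) = Mul(Mul(0, 51), -9) = Mul(0, -9) = 0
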